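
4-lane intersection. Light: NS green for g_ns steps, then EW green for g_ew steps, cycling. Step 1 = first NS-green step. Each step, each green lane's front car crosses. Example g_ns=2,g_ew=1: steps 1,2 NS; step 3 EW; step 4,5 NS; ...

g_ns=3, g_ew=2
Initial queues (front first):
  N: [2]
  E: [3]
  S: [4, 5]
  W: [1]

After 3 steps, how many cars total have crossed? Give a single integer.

Answer: 3

Derivation:
Step 1 [NS]: N:car2-GO,E:wait,S:car4-GO,W:wait | queues: N=0 E=1 S=1 W=1
Step 2 [NS]: N:empty,E:wait,S:car5-GO,W:wait | queues: N=0 E=1 S=0 W=1
Step 3 [NS]: N:empty,E:wait,S:empty,W:wait | queues: N=0 E=1 S=0 W=1
Cars crossed by step 3: 3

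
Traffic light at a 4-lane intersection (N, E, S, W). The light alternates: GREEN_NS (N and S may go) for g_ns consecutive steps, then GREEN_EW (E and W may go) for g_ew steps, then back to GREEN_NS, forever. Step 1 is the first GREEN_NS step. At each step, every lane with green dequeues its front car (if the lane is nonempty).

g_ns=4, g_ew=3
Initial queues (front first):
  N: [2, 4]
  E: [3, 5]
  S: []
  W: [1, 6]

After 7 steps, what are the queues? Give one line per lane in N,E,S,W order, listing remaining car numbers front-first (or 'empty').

Step 1 [NS]: N:car2-GO,E:wait,S:empty,W:wait | queues: N=1 E=2 S=0 W=2
Step 2 [NS]: N:car4-GO,E:wait,S:empty,W:wait | queues: N=0 E=2 S=0 W=2
Step 3 [NS]: N:empty,E:wait,S:empty,W:wait | queues: N=0 E=2 S=0 W=2
Step 4 [NS]: N:empty,E:wait,S:empty,W:wait | queues: N=0 E=2 S=0 W=2
Step 5 [EW]: N:wait,E:car3-GO,S:wait,W:car1-GO | queues: N=0 E=1 S=0 W=1
Step 6 [EW]: N:wait,E:car5-GO,S:wait,W:car6-GO | queues: N=0 E=0 S=0 W=0

N: empty
E: empty
S: empty
W: empty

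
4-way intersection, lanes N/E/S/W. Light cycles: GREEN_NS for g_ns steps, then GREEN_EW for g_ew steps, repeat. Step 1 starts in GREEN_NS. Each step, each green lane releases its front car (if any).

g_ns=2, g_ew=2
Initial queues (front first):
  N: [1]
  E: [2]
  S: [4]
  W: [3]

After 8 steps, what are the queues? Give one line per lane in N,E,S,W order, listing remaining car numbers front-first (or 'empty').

Step 1 [NS]: N:car1-GO,E:wait,S:car4-GO,W:wait | queues: N=0 E=1 S=0 W=1
Step 2 [NS]: N:empty,E:wait,S:empty,W:wait | queues: N=0 E=1 S=0 W=1
Step 3 [EW]: N:wait,E:car2-GO,S:wait,W:car3-GO | queues: N=0 E=0 S=0 W=0

N: empty
E: empty
S: empty
W: empty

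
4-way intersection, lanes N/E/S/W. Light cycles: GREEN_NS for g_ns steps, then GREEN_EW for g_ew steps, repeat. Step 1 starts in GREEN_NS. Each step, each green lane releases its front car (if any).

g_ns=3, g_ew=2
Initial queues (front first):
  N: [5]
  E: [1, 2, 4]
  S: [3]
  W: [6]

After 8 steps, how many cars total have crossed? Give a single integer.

Answer: 5

Derivation:
Step 1 [NS]: N:car5-GO,E:wait,S:car3-GO,W:wait | queues: N=0 E=3 S=0 W=1
Step 2 [NS]: N:empty,E:wait,S:empty,W:wait | queues: N=0 E=3 S=0 W=1
Step 3 [NS]: N:empty,E:wait,S:empty,W:wait | queues: N=0 E=3 S=0 W=1
Step 4 [EW]: N:wait,E:car1-GO,S:wait,W:car6-GO | queues: N=0 E=2 S=0 W=0
Step 5 [EW]: N:wait,E:car2-GO,S:wait,W:empty | queues: N=0 E=1 S=0 W=0
Step 6 [NS]: N:empty,E:wait,S:empty,W:wait | queues: N=0 E=1 S=0 W=0
Step 7 [NS]: N:empty,E:wait,S:empty,W:wait | queues: N=0 E=1 S=0 W=0
Step 8 [NS]: N:empty,E:wait,S:empty,W:wait | queues: N=0 E=1 S=0 W=0
Cars crossed by step 8: 5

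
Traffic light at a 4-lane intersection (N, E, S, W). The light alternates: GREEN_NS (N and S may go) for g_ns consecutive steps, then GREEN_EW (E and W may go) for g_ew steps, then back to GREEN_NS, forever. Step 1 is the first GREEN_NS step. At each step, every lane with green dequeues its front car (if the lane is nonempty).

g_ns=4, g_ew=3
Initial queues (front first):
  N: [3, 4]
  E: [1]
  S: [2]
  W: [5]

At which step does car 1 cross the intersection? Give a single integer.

Step 1 [NS]: N:car3-GO,E:wait,S:car2-GO,W:wait | queues: N=1 E=1 S=0 W=1
Step 2 [NS]: N:car4-GO,E:wait,S:empty,W:wait | queues: N=0 E=1 S=0 W=1
Step 3 [NS]: N:empty,E:wait,S:empty,W:wait | queues: N=0 E=1 S=0 W=1
Step 4 [NS]: N:empty,E:wait,S:empty,W:wait | queues: N=0 E=1 S=0 W=1
Step 5 [EW]: N:wait,E:car1-GO,S:wait,W:car5-GO | queues: N=0 E=0 S=0 W=0
Car 1 crosses at step 5

5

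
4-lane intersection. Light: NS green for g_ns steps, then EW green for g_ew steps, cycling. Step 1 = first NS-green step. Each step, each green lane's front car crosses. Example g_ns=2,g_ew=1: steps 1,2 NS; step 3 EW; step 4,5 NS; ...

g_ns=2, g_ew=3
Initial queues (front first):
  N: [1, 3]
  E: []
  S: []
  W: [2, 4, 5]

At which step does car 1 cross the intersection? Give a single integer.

Step 1 [NS]: N:car1-GO,E:wait,S:empty,W:wait | queues: N=1 E=0 S=0 W=3
Step 2 [NS]: N:car3-GO,E:wait,S:empty,W:wait | queues: N=0 E=0 S=0 W=3
Step 3 [EW]: N:wait,E:empty,S:wait,W:car2-GO | queues: N=0 E=0 S=0 W=2
Step 4 [EW]: N:wait,E:empty,S:wait,W:car4-GO | queues: N=0 E=0 S=0 W=1
Step 5 [EW]: N:wait,E:empty,S:wait,W:car5-GO | queues: N=0 E=0 S=0 W=0
Car 1 crosses at step 1

1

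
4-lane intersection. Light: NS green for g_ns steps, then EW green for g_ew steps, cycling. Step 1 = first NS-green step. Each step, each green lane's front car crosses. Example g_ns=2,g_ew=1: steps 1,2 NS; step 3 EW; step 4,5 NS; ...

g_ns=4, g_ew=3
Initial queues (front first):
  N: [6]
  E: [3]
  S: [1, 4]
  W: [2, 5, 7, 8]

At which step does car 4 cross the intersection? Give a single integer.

Step 1 [NS]: N:car6-GO,E:wait,S:car1-GO,W:wait | queues: N=0 E=1 S=1 W=4
Step 2 [NS]: N:empty,E:wait,S:car4-GO,W:wait | queues: N=0 E=1 S=0 W=4
Step 3 [NS]: N:empty,E:wait,S:empty,W:wait | queues: N=0 E=1 S=0 W=4
Step 4 [NS]: N:empty,E:wait,S:empty,W:wait | queues: N=0 E=1 S=0 W=4
Step 5 [EW]: N:wait,E:car3-GO,S:wait,W:car2-GO | queues: N=0 E=0 S=0 W=3
Step 6 [EW]: N:wait,E:empty,S:wait,W:car5-GO | queues: N=0 E=0 S=0 W=2
Step 7 [EW]: N:wait,E:empty,S:wait,W:car7-GO | queues: N=0 E=0 S=0 W=1
Step 8 [NS]: N:empty,E:wait,S:empty,W:wait | queues: N=0 E=0 S=0 W=1
Step 9 [NS]: N:empty,E:wait,S:empty,W:wait | queues: N=0 E=0 S=0 W=1
Step 10 [NS]: N:empty,E:wait,S:empty,W:wait | queues: N=0 E=0 S=0 W=1
Step 11 [NS]: N:empty,E:wait,S:empty,W:wait | queues: N=0 E=0 S=0 W=1
Step 12 [EW]: N:wait,E:empty,S:wait,W:car8-GO | queues: N=0 E=0 S=0 W=0
Car 4 crosses at step 2

2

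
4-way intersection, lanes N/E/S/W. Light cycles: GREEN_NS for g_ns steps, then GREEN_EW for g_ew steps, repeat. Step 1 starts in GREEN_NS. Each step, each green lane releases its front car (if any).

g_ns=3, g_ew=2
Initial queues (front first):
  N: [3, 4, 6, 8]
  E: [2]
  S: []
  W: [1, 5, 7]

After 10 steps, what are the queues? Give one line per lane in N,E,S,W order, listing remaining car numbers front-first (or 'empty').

Step 1 [NS]: N:car3-GO,E:wait,S:empty,W:wait | queues: N=3 E=1 S=0 W=3
Step 2 [NS]: N:car4-GO,E:wait,S:empty,W:wait | queues: N=2 E=1 S=0 W=3
Step 3 [NS]: N:car6-GO,E:wait,S:empty,W:wait | queues: N=1 E=1 S=0 W=3
Step 4 [EW]: N:wait,E:car2-GO,S:wait,W:car1-GO | queues: N=1 E=0 S=0 W=2
Step 5 [EW]: N:wait,E:empty,S:wait,W:car5-GO | queues: N=1 E=0 S=0 W=1
Step 6 [NS]: N:car8-GO,E:wait,S:empty,W:wait | queues: N=0 E=0 S=0 W=1
Step 7 [NS]: N:empty,E:wait,S:empty,W:wait | queues: N=0 E=0 S=0 W=1
Step 8 [NS]: N:empty,E:wait,S:empty,W:wait | queues: N=0 E=0 S=0 W=1
Step 9 [EW]: N:wait,E:empty,S:wait,W:car7-GO | queues: N=0 E=0 S=0 W=0

N: empty
E: empty
S: empty
W: empty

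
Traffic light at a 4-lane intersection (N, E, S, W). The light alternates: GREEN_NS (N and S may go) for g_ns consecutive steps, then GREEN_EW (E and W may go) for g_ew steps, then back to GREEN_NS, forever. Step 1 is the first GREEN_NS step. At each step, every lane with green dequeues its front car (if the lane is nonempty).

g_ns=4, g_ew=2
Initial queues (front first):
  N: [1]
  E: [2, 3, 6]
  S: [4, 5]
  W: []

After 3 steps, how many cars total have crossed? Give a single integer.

Answer: 3

Derivation:
Step 1 [NS]: N:car1-GO,E:wait,S:car4-GO,W:wait | queues: N=0 E=3 S=1 W=0
Step 2 [NS]: N:empty,E:wait,S:car5-GO,W:wait | queues: N=0 E=3 S=0 W=0
Step 3 [NS]: N:empty,E:wait,S:empty,W:wait | queues: N=0 E=3 S=0 W=0
Cars crossed by step 3: 3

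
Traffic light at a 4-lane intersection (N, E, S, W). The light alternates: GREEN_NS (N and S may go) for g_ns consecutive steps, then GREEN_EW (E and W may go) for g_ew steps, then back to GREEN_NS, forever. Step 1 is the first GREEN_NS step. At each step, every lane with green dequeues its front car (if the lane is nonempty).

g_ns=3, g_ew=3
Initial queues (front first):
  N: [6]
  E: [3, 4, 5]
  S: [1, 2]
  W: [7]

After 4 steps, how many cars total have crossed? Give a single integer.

Step 1 [NS]: N:car6-GO,E:wait,S:car1-GO,W:wait | queues: N=0 E=3 S=1 W=1
Step 2 [NS]: N:empty,E:wait,S:car2-GO,W:wait | queues: N=0 E=3 S=0 W=1
Step 3 [NS]: N:empty,E:wait,S:empty,W:wait | queues: N=0 E=3 S=0 W=1
Step 4 [EW]: N:wait,E:car3-GO,S:wait,W:car7-GO | queues: N=0 E=2 S=0 W=0
Cars crossed by step 4: 5

Answer: 5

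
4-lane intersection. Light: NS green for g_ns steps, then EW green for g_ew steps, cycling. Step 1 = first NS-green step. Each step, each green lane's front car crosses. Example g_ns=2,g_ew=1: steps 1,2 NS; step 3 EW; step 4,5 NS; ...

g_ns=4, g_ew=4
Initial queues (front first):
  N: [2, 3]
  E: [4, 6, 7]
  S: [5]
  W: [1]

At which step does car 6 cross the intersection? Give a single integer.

Step 1 [NS]: N:car2-GO,E:wait,S:car5-GO,W:wait | queues: N=1 E=3 S=0 W=1
Step 2 [NS]: N:car3-GO,E:wait,S:empty,W:wait | queues: N=0 E=3 S=0 W=1
Step 3 [NS]: N:empty,E:wait,S:empty,W:wait | queues: N=0 E=3 S=0 W=1
Step 4 [NS]: N:empty,E:wait,S:empty,W:wait | queues: N=0 E=3 S=0 W=1
Step 5 [EW]: N:wait,E:car4-GO,S:wait,W:car1-GO | queues: N=0 E=2 S=0 W=0
Step 6 [EW]: N:wait,E:car6-GO,S:wait,W:empty | queues: N=0 E=1 S=0 W=0
Step 7 [EW]: N:wait,E:car7-GO,S:wait,W:empty | queues: N=0 E=0 S=0 W=0
Car 6 crosses at step 6

6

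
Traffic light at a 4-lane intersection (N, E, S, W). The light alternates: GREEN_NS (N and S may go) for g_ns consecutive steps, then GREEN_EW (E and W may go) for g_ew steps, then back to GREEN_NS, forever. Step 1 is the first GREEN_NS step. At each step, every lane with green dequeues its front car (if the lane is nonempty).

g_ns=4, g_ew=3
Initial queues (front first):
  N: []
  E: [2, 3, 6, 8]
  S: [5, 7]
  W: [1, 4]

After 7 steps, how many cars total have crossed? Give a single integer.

Step 1 [NS]: N:empty,E:wait,S:car5-GO,W:wait | queues: N=0 E=4 S=1 W=2
Step 2 [NS]: N:empty,E:wait,S:car7-GO,W:wait | queues: N=0 E=4 S=0 W=2
Step 3 [NS]: N:empty,E:wait,S:empty,W:wait | queues: N=0 E=4 S=0 W=2
Step 4 [NS]: N:empty,E:wait,S:empty,W:wait | queues: N=0 E=4 S=0 W=2
Step 5 [EW]: N:wait,E:car2-GO,S:wait,W:car1-GO | queues: N=0 E=3 S=0 W=1
Step 6 [EW]: N:wait,E:car3-GO,S:wait,W:car4-GO | queues: N=0 E=2 S=0 W=0
Step 7 [EW]: N:wait,E:car6-GO,S:wait,W:empty | queues: N=0 E=1 S=0 W=0
Cars crossed by step 7: 7

Answer: 7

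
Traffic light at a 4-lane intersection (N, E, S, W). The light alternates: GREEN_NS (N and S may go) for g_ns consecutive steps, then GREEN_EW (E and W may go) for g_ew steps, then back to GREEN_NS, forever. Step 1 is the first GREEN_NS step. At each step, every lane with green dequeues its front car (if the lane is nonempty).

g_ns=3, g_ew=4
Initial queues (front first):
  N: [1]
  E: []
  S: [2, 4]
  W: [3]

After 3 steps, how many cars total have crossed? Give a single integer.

Answer: 3

Derivation:
Step 1 [NS]: N:car1-GO,E:wait,S:car2-GO,W:wait | queues: N=0 E=0 S=1 W=1
Step 2 [NS]: N:empty,E:wait,S:car4-GO,W:wait | queues: N=0 E=0 S=0 W=1
Step 3 [NS]: N:empty,E:wait,S:empty,W:wait | queues: N=0 E=0 S=0 W=1
Cars crossed by step 3: 3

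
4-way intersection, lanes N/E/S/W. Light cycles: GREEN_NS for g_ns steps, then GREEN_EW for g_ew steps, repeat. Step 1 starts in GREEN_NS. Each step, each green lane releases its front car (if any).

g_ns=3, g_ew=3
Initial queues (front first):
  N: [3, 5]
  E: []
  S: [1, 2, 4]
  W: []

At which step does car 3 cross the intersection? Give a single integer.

Step 1 [NS]: N:car3-GO,E:wait,S:car1-GO,W:wait | queues: N=1 E=0 S=2 W=0
Step 2 [NS]: N:car5-GO,E:wait,S:car2-GO,W:wait | queues: N=0 E=0 S=1 W=0
Step 3 [NS]: N:empty,E:wait,S:car4-GO,W:wait | queues: N=0 E=0 S=0 W=0
Car 3 crosses at step 1

1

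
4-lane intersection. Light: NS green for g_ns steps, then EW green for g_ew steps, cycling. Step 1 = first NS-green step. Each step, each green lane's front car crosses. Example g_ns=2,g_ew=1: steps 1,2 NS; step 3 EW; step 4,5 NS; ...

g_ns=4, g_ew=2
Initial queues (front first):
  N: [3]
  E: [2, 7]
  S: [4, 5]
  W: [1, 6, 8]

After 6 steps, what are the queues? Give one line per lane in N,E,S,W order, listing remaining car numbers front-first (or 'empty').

Step 1 [NS]: N:car3-GO,E:wait,S:car4-GO,W:wait | queues: N=0 E=2 S=1 W=3
Step 2 [NS]: N:empty,E:wait,S:car5-GO,W:wait | queues: N=0 E=2 S=0 W=3
Step 3 [NS]: N:empty,E:wait,S:empty,W:wait | queues: N=0 E=2 S=0 W=3
Step 4 [NS]: N:empty,E:wait,S:empty,W:wait | queues: N=0 E=2 S=0 W=3
Step 5 [EW]: N:wait,E:car2-GO,S:wait,W:car1-GO | queues: N=0 E=1 S=0 W=2
Step 6 [EW]: N:wait,E:car7-GO,S:wait,W:car6-GO | queues: N=0 E=0 S=0 W=1

N: empty
E: empty
S: empty
W: 8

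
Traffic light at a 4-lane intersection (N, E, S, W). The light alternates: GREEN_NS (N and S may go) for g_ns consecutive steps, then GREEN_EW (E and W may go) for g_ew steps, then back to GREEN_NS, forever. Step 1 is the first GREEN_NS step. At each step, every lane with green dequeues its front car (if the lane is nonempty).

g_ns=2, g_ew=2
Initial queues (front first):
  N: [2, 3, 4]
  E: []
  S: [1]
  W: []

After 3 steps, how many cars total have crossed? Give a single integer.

Answer: 3

Derivation:
Step 1 [NS]: N:car2-GO,E:wait,S:car1-GO,W:wait | queues: N=2 E=0 S=0 W=0
Step 2 [NS]: N:car3-GO,E:wait,S:empty,W:wait | queues: N=1 E=0 S=0 W=0
Step 3 [EW]: N:wait,E:empty,S:wait,W:empty | queues: N=1 E=0 S=0 W=0
Cars crossed by step 3: 3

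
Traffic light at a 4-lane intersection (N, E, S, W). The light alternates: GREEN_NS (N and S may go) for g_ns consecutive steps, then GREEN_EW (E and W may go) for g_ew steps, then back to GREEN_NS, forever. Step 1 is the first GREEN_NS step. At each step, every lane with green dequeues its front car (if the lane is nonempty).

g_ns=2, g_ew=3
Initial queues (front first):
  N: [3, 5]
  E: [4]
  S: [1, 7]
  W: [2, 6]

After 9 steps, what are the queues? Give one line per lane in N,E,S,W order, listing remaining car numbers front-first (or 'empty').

Step 1 [NS]: N:car3-GO,E:wait,S:car1-GO,W:wait | queues: N=1 E=1 S=1 W=2
Step 2 [NS]: N:car5-GO,E:wait,S:car7-GO,W:wait | queues: N=0 E=1 S=0 W=2
Step 3 [EW]: N:wait,E:car4-GO,S:wait,W:car2-GO | queues: N=0 E=0 S=0 W=1
Step 4 [EW]: N:wait,E:empty,S:wait,W:car6-GO | queues: N=0 E=0 S=0 W=0

N: empty
E: empty
S: empty
W: empty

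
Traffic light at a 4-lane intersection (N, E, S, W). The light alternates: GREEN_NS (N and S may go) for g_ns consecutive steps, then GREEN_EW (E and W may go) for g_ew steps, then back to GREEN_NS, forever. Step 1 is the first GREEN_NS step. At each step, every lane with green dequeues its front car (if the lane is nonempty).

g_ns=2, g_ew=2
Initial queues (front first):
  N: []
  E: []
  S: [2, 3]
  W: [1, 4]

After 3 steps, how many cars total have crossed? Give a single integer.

Answer: 3

Derivation:
Step 1 [NS]: N:empty,E:wait,S:car2-GO,W:wait | queues: N=0 E=0 S=1 W=2
Step 2 [NS]: N:empty,E:wait,S:car3-GO,W:wait | queues: N=0 E=0 S=0 W=2
Step 3 [EW]: N:wait,E:empty,S:wait,W:car1-GO | queues: N=0 E=0 S=0 W=1
Cars crossed by step 3: 3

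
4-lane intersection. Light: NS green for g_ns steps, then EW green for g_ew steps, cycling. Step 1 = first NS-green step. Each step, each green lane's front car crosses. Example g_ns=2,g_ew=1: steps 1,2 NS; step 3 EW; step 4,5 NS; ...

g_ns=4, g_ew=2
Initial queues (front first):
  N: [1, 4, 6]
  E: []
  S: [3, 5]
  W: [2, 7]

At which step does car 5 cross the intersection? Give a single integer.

Step 1 [NS]: N:car1-GO,E:wait,S:car3-GO,W:wait | queues: N=2 E=0 S=1 W=2
Step 2 [NS]: N:car4-GO,E:wait,S:car5-GO,W:wait | queues: N=1 E=0 S=0 W=2
Step 3 [NS]: N:car6-GO,E:wait,S:empty,W:wait | queues: N=0 E=0 S=0 W=2
Step 4 [NS]: N:empty,E:wait,S:empty,W:wait | queues: N=0 E=0 S=0 W=2
Step 5 [EW]: N:wait,E:empty,S:wait,W:car2-GO | queues: N=0 E=0 S=0 W=1
Step 6 [EW]: N:wait,E:empty,S:wait,W:car7-GO | queues: N=0 E=0 S=0 W=0
Car 5 crosses at step 2

2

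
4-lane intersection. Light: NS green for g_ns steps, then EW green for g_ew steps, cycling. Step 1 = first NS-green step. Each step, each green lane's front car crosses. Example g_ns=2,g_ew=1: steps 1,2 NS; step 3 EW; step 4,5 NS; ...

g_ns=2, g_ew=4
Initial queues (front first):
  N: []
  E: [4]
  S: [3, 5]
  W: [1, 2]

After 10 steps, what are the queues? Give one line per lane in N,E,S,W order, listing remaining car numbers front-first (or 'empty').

Step 1 [NS]: N:empty,E:wait,S:car3-GO,W:wait | queues: N=0 E=1 S=1 W=2
Step 2 [NS]: N:empty,E:wait,S:car5-GO,W:wait | queues: N=0 E=1 S=0 W=2
Step 3 [EW]: N:wait,E:car4-GO,S:wait,W:car1-GO | queues: N=0 E=0 S=0 W=1
Step 4 [EW]: N:wait,E:empty,S:wait,W:car2-GO | queues: N=0 E=0 S=0 W=0

N: empty
E: empty
S: empty
W: empty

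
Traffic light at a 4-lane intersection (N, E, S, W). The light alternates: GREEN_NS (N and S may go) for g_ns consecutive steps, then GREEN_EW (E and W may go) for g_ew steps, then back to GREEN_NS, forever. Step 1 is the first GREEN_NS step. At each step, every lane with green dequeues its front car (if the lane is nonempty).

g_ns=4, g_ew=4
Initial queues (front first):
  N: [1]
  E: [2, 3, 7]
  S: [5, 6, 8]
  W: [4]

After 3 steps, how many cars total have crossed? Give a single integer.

Answer: 4

Derivation:
Step 1 [NS]: N:car1-GO,E:wait,S:car5-GO,W:wait | queues: N=0 E=3 S=2 W=1
Step 2 [NS]: N:empty,E:wait,S:car6-GO,W:wait | queues: N=0 E=3 S=1 W=1
Step 3 [NS]: N:empty,E:wait,S:car8-GO,W:wait | queues: N=0 E=3 S=0 W=1
Cars crossed by step 3: 4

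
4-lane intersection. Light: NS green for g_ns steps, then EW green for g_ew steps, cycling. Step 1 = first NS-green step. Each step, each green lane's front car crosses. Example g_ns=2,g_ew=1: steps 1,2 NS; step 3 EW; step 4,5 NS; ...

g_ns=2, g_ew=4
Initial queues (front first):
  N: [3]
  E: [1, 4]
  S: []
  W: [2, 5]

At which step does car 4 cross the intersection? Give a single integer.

Step 1 [NS]: N:car3-GO,E:wait,S:empty,W:wait | queues: N=0 E=2 S=0 W=2
Step 2 [NS]: N:empty,E:wait,S:empty,W:wait | queues: N=0 E=2 S=0 W=2
Step 3 [EW]: N:wait,E:car1-GO,S:wait,W:car2-GO | queues: N=0 E=1 S=0 W=1
Step 4 [EW]: N:wait,E:car4-GO,S:wait,W:car5-GO | queues: N=0 E=0 S=0 W=0
Car 4 crosses at step 4

4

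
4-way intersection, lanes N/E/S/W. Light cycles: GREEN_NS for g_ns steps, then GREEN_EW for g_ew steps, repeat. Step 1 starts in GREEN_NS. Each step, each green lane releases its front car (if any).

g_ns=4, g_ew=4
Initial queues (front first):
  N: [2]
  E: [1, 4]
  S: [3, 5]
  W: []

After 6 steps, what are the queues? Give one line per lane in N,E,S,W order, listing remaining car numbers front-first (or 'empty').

Step 1 [NS]: N:car2-GO,E:wait,S:car3-GO,W:wait | queues: N=0 E=2 S=1 W=0
Step 2 [NS]: N:empty,E:wait,S:car5-GO,W:wait | queues: N=0 E=2 S=0 W=0
Step 3 [NS]: N:empty,E:wait,S:empty,W:wait | queues: N=0 E=2 S=0 W=0
Step 4 [NS]: N:empty,E:wait,S:empty,W:wait | queues: N=0 E=2 S=0 W=0
Step 5 [EW]: N:wait,E:car1-GO,S:wait,W:empty | queues: N=0 E=1 S=0 W=0
Step 6 [EW]: N:wait,E:car4-GO,S:wait,W:empty | queues: N=0 E=0 S=0 W=0

N: empty
E: empty
S: empty
W: empty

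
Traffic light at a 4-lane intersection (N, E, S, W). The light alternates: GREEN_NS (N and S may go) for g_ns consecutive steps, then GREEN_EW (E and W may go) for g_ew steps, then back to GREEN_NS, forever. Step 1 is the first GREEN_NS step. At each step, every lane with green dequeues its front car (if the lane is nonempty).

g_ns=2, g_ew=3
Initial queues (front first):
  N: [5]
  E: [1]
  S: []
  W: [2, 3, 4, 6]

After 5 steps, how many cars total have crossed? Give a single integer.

Answer: 5

Derivation:
Step 1 [NS]: N:car5-GO,E:wait,S:empty,W:wait | queues: N=0 E=1 S=0 W=4
Step 2 [NS]: N:empty,E:wait,S:empty,W:wait | queues: N=0 E=1 S=0 W=4
Step 3 [EW]: N:wait,E:car1-GO,S:wait,W:car2-GO | queues: N=0 E=0 S=0 W=3
Step 4 [EW]: N:wait,E:empty,S:wait,W:car3-GO | queues: N=0 E=0 S=0 W=2
Step 5 [EW]: N:wait,E:empty,S:wait,W:car4-GO | queues: N=0 E=0 S=0 W=1
Cars crossed by step 5: 5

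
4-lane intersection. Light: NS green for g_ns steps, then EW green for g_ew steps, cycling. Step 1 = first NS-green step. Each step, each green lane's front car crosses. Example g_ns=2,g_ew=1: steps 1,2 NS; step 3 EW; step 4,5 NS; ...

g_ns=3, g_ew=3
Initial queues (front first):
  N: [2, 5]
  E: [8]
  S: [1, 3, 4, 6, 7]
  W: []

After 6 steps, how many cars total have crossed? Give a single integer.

Answer: 6

Derivation:
Step 1 [NS]: N:car2-GO,E:wait,S:car1-GO,W:wait | queues: N=1 E=1 S=4 W=0
Step 2 [NS]: N:car5-GO,E:wait,S:car3-GO,W:wait | queues: N=0 E=1 S=3 W=0
Step 3 [NS]: N:empty,E:wait,S:car4-GO,W:wait | queues: N=0 E=1 S=2 W=0
Step 4 [EW]: N:wait,E:car8-GO,S:wait,W:empty | queues: N=0 E=0 S=2 W=0
Step 5 [EW]: N:wait,E:empty,S:wait,W:empty | queues: N=0 E=0 S=2 W=0
Step 6 [EW]: N:wait,E:empty,S:wait,W:empty | queues: N=0 E=0 S=2 W=0
Cars crossed by step 6: 6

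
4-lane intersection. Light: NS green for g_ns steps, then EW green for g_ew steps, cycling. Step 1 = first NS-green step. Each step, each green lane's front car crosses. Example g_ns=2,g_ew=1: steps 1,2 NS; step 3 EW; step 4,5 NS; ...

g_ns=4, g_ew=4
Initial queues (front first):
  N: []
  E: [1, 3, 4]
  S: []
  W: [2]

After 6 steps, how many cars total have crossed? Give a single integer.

Step 1 [NS]: N:empty,E:wait,S:empty,W:wait | queues: N=0 E=3 S=0 W=1
Step 2 [NS]: N:empty,E:wait,S:empty,W:wait | queues: N=0 E=3 S=0 W=1
Step 3 [NS]: N:empty,E:wait,S:empty,W:wait | queues: N=0 E=3 S=0 W=1
Step 4 [NS]: N:empty,E:wait,S:empty,W:wait | queues: N=0 E=3 S=0 W=1
Step 5 [EW]: N:wait,E:car1-GO,S:wait,W:car2-GO | queues: N=0 E=2 S=0 W=0
Step 6 [EW]: N:wait,E:car3-GO,S:wait,W:empty | queues: N=0 E=1 S=0 W=0
Cars crossed by step 6: 3

Answer: 3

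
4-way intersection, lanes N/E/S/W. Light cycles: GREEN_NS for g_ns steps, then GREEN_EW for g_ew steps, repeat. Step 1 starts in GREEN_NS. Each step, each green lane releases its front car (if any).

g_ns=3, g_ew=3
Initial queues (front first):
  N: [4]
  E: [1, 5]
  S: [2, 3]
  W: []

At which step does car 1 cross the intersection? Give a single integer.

Step 1 [NS]: N:car4-GO,E:wait,S:car2-GO,W:wait | queues: N=0 E=2 S=1 W=0
Step 2 [NS]: N:empty,E:wait,S:car3-GO,W:wait | queues: N=0 E=2 S=0 W=0
Step 3 [NS]: N:empty,E:wait,S:empty,W:wait | queues: N=0 E=2 S=0 W=0
Step 4 [EW]: N:wait,E:car1-GO,S:wait,W:empty | queues: N=0 E=1 S=0 W=0
Step 5 [EW]: N:wait,E:car5-GO,S:wait,W:empty | queues: N=0 E=0 S=0 W=0
Car 1 crosses at step 4

4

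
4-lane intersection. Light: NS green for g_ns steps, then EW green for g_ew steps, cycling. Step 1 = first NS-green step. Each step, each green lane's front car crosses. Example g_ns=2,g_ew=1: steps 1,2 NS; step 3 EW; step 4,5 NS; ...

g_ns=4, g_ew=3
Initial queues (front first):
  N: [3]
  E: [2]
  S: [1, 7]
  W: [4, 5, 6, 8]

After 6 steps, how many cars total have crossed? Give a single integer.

Answer: 6

Derivation:
Step 1 [NS]: N:car3-GO,E:wait,S:car1-GO,W:wait | queues: N=0 E=1 S=1 W=4
Step 2 [NS]: N:empty,E:wait,S:car7-GO,W:wait | queues: N=0 E=1 S=0 W=4
Step 3 [NS]: N:empty,E:wait,S:empty,W:wait | queues: N=0 E=1 S=0 W=4
Step 4 [NS]: N:empty,E:wait,S:empty,W:wait | queues: N=0 E=1 S=0 W=4
Step 5 [EW]: N:wait,E:car2-GO,S:wait,W:car4-GO | queues: N=0 E=0 S=0 W=3
Step 6 [EW]: N:wait,E:empty,S:wait,W:car5-GO | queues: N=0 E=0 S=0 W=2
Cars crossed by step 6: 6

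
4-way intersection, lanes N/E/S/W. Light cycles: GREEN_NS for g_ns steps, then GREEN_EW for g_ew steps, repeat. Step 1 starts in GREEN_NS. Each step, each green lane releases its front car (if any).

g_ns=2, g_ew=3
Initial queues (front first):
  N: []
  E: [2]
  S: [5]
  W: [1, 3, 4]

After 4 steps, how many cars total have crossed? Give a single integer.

Step 1 [NS]: N:empty,E:wait,S:car5-GO,W:wait | queues: N=0 E=1 S=0 W=3
Step 2 [NS]: N:empty,E:wait,S:empty,W:wait | queues: N=0 E=1 S=0 W=3
Step 3 [EW]: N:wait,E:car2-GO,S:wait,W:car1-GO | queues: N=0 E=0 S=0 W=2
Step 4 [EW]: N:wait,E:empty,S:wait,W:car3-GO | queues: N=0 E=0 S=0 W=1
Cars crossed by step 4: 4

Answer: 4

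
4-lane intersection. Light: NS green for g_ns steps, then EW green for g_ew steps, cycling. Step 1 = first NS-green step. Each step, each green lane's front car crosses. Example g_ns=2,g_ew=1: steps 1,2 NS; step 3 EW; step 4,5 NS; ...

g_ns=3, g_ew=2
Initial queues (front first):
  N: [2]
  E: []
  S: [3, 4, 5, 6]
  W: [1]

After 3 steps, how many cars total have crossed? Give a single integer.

Step 1 [NS]: N:car2-GO,E:wait,S:car3-GO,W:wait | queues: N=0 E=0 S=3 W=1
Step 2 [NS]: N:empty,E:wait,S:car4-GO,W:wait | queues: N=0 E=0 S=2 W=1
Step 3 [NS]: N:empty,E:wait,S:car5-GO,W:wait | queues: N=0 E=0 S=1 W=1
Cars crossed by step 3: 4

Answer: 4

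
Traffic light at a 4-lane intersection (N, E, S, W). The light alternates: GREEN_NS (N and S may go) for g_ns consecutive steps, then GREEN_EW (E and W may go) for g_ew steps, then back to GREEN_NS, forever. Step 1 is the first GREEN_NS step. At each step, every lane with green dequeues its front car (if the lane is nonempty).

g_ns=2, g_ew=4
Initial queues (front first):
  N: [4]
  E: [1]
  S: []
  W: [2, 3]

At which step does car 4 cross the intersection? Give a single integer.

Step 1 [NS]: N:car4-GO,E:wait,S:empty,W:wait | queues: N=0 E=1 S=0 W=2
Step 2 [NS]: N:empty,E:wait,S:empty,W:wait | queues: N=0 E=1 S=0 W=2
Step 3 [EW]: N:wait,E:car1-GO,S:wait,W:car2-GO | queues: N=0 E=0 S=0 W=1
Step 4 [EW]: N:wait,E:empty,S:wait,W:car3-GO | queues: N=0 E=0 S=0 W=0
Car 4 crosses at step 1

1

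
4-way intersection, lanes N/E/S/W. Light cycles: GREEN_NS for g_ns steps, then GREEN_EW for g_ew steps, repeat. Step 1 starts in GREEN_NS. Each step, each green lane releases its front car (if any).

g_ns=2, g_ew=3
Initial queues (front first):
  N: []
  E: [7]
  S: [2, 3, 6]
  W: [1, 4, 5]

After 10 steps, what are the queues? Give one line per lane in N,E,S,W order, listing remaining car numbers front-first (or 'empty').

Step 1 [NS]: N:empty,E:wait,S:car2-GO,W:wait | queues: N=0 E=1 S=2 W=3
Step 2 [NS]: N:empty,E:wait,S:car3-GO,W:wait | queues: N=0 E=1 S=1 W=3
Step 3 [EW]: N:wait,E:car7-GO,S:wait,W:car1-GO | queues: N=0 E=0 S=1 W=2
Step 4 [EW]: N:wait,E:empty,S:wait,W:car4-GO | queues: N=0 E=0 S=1 W=1
Step 5 [EW]: N:wait,E:empty,S:wait,W:car5-GO | queues: N=0 E=0 S=1 W=0
Step 6 [NS]: N:empty,E:wait,S:car6-GO,W:wait | queues: N=0 E=0 S=0 W=0

N: empty
E: empty
S: empty
W: empty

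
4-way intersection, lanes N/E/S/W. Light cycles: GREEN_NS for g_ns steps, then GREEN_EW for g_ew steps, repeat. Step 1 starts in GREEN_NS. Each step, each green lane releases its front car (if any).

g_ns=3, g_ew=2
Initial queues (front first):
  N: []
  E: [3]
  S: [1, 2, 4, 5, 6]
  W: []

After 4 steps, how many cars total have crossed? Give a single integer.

Step 1 [NS]: N:empty,E:wait,S:car1-GO,W:wait | queues: N=0 E=1 S=4 W=0
Step 2 [NS]: N:empty,E:wait,S:car2-GO,W:wait | queues: N=0 E=1 S=3 W=0
Step 3 [NS]: N:empty,E:wait,S:car4-GO,W:wait | queues: N=0 E=1 S=2 W=0
Step 4 [EW]: N:wait,E:car3-GO,S:wait,W:empty | queues: N=0 E=0 S=2 W=0
Cars crossed by step 4: 4

Answer: 4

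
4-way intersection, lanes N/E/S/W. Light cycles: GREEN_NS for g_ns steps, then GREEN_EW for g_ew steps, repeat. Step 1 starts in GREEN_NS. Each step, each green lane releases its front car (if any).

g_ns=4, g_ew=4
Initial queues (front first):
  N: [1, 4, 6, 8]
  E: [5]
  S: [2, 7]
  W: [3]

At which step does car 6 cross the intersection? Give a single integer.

Step 1 [NS]: N:car1-GO,E:wait,S:car2-GO,W:wait | queues: N=3 E=1 S=1 W=1
Step 2 [NS]: N:car4-GO,E:wait,S:car7-GO,W:wait | queues: N=2 E=1 S=0 W=1
Step 3 [NS]: N:car6-GO,E:wait,S:empty,W:wait | queues: N=1 E=1 S=0 W=1
Step 4 [NS]: N:car8-GO,E:wait,S:empty,W:wait | queues: N=0 E=1 S=0 W=1
Step 5 [EW]: N:wait,E:car5-GO,S:wait,W:car3-GO | queues: N=0 E=0 S=0 W=0
Car 6 crosses at step 3

3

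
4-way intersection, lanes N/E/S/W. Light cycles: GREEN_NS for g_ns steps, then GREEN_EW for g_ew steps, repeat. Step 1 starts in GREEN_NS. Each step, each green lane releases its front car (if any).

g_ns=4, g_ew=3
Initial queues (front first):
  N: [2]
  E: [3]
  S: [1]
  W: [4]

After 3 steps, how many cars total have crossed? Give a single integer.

Answer: 2

Derivation:
Step 1 [NS]: N:car2-GO,E:wait,S:car1-GO,W:wait | queues: N=0 E=1 S=0 W=1
Step 2 [NS]: N:empty,E:wait,S:empty,W:wait | queues: N=0 E=1 S=0 W=1
Step 3 [NS]: N:empty,E:wait,S:empty,W:wait | queues: N=0 E=1 S=0 W=1
Cars crossed by step 3: 2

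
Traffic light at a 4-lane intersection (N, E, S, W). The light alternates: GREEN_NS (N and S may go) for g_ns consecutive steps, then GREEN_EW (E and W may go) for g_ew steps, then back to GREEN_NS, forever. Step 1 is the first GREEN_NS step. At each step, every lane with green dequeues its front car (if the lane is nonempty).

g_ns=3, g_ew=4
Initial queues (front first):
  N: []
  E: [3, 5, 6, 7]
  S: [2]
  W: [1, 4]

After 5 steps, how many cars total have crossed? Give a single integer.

Step 1 [NS]: N:empty,E:wait,S:car2-GO,W:wait | queues: N=0 E=4 S=0 W=2
Step 2 [NS]: N:empty,E:wait,S:empty,W:wait | queues: N=0 E=4 S=0 W=2
Step 3 [NS]: N:empty,E:wait,S:empty,W:wait | queues: N=0 E=4 S=0 W=2
Step 4 [EW]: N:wait,E:car3-GO,S:wait,W:car1-GO | queues: N=0 E=3 S=0 W=1
Step 5 [EW]: N:wait,E:car5-GO,S:wait,W:car4-GO | queues: N=0 E=2 S=0 W=0
Cars crossed by step 5: 5

Answer: 5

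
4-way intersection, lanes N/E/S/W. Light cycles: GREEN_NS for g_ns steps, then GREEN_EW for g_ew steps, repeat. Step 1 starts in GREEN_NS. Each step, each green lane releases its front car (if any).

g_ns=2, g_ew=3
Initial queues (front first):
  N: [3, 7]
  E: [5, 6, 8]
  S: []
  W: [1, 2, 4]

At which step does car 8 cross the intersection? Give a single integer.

Step 1 [NS]: N:car3-GO,E:wait,S:empty,W:wait | queues: N=1 E=3 S=0 W=3
Step 2 [NS]: N:car7-GO,E:wait,S:empty,W:wait | queues: N=0 E=3 S=0 W=3
Step 3 [EW]: N:wait,E:car5-GO,S:wait,W:car1-GO | queues: N=0 E=2 S=0 W=2
Step 4 [EW]: N:wait,E:car6-GO,S:wait,W:car2-GO | queues: N=0 E=1 S=0 W=1
Step 5 [EW]: N:wait,E:car8-GO,S:wait,W:car4-GO | queues: N=0 E=0 S=0 W=0
Car 8 crosses at step 5

5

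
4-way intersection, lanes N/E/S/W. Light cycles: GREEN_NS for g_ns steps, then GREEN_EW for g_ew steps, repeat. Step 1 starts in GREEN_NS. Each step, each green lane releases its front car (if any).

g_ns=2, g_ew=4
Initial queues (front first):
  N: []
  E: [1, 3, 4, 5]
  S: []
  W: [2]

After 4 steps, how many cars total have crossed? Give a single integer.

Answer: 3

Derivation:
Step 1 [NS]: N:empty,E:wait,S:empty,W:wait | queues: N=0 E=4 S=0 W=1
Step 2 [NS]: N:empty,E:wait,S:empty,W:wait | queues: N=0 E=4 S=0 W=1
Step 3 [EW]: N:wait,E:car1-GO,S:wait,W:car2-GO | queues: N=0 E=3 S=0 W=0
Step 4 [EW]: N:wait,E:car3-GO,S:wait,W:empty | queues: N=0 E=2 S=0 W=0
Cars crossed by step 4: 3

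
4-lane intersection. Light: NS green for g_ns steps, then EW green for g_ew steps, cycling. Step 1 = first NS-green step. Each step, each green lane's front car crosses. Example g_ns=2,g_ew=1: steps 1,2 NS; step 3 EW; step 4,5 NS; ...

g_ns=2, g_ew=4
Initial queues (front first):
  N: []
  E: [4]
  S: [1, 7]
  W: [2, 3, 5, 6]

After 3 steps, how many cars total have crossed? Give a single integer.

Step 1 [NS]: N:empty,E:wait,S:car1-GO,W:wait | queues: N=0 E=1 S=1 W=4
Step 2 [NS]: N:empty,E:wait,S:car7-GO,W:wait | queues: N=0 E=1 S=0 W=4
Step 3 [EW]: N:wait,E:car4-GO,S:wait,W:car2-GO | queues: N=0 E=0 S=0 W=3
Cars crossed by step 3: 4

Answer: 4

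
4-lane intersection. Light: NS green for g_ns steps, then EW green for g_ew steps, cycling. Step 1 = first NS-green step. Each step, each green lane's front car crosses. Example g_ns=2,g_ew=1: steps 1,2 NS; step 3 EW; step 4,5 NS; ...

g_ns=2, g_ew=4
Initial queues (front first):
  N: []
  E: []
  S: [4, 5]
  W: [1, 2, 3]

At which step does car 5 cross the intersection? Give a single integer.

Step 1 [NS]: N:empty,E:wait,S:car4-GO,W:wait | queues: N=0 E=0 S=1 W=3
Step 2 [NS]: N:empty,E:wait,S:car5-GO,W:wait | queues: N=0 E=0 S=0 W=3
Step 3 [EW]: N:wait,E:empty,S:wait,W:car1-GO | queues: N=0 E=0 S=0 W=2
Step 4 [EW]: N:wait,E:empty,S:wait,W:car2-GO | queues: N=0 E=0 S=0 W=1
Step 5 [EW]: N:wait,E:empty,S:wait,W:car3-GO | queues: N=0 E=0 S=0 W=0
Car 5 crosses at step 2

2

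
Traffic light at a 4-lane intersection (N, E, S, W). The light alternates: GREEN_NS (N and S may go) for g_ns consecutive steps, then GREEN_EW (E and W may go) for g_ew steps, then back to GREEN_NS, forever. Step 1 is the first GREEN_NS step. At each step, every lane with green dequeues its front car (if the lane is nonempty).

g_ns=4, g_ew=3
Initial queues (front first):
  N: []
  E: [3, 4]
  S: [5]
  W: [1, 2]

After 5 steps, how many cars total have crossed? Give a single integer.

Step 1 [NS]: N:empty,E:wait,S:car5-GO,W:wait | queues: N=0 E=2 S=0 W=2
Step 2 [NS]: N:empty,E:wait,S:empty,W:wait | queues: N=0 E=2 S=0 W=2
Step 3 [NS]: N:empty,E:wait,S:empty,W:wait | queues: N=0 E=2 S=0 W=2
Step 4 [NS]: N:empty,E:wait,S:empty,W:wait | queues: N=0 E=2 S=0 W=2
Step 5 [EW]: N:wait,E:car3-GO,S:wait,W:car1-GO | queues: N=0 E=1 S=0 W=1
Cars crossed by step 5: 3

Answer: 3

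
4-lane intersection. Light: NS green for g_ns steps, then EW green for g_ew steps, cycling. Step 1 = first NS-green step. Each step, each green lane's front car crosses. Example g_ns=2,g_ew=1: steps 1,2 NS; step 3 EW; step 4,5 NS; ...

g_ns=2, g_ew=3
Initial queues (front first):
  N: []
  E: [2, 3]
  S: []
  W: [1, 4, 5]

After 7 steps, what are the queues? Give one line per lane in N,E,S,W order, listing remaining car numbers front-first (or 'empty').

Step 1 [NS]: N:empty,E:wait,S:empty,W:wait | queues: N=0 E=2 S=0 W=3
Step 2 [NS]: N:empty,E:wait,S:empty,W:wait | queues: N=0 E=2 S=0 W=3
Step 3 [EW]: N:wait,E:car2-GO,S:wait,W:car1-GO | queues: N=0 E=1 S=0 W=2
Step 4 [EW]: N:wait,E:car3-GO,S:wait,W:car4-GO | queues: N=0 E=0 S=0 W=1
Step 5 [EW]: N:wait,E:empty,S:wait,W:car5-GO | queues: N=0 E=0 S=0 W=0

N: empty
E: empty
S: empty
W: empty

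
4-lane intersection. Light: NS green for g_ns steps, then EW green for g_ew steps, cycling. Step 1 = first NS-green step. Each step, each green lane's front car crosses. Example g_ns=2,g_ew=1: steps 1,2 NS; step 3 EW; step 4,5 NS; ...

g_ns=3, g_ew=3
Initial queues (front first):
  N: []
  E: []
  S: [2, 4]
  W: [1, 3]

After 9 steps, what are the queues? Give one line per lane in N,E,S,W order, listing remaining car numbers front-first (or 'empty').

Step 1 [NS]: N:empty,E:wait,S:car2-GO,W:wait | queues: N=0 E=0 S=1 W=2
Step 2 [NS]: N:empty,E:wait,S:car4-GO,W:wait | queues: N=0 E=0 S=0 W=2
Step 3 [NS]: N:empty,E:wait,S:empty,W:wait | queues: N=0 E=0 S=0 W=2
Step 4 [EW]: N:wait,E:empty,S:wait,W:car1-GO | queues: N=0 E=0 S=0 W=1
Step 5 [EW]: N:wait,E:empty,S:wait,W:car3-GO | queues: N=0 E=0 S=0 W=0

N: empty
E: empty
S: empty
W: empty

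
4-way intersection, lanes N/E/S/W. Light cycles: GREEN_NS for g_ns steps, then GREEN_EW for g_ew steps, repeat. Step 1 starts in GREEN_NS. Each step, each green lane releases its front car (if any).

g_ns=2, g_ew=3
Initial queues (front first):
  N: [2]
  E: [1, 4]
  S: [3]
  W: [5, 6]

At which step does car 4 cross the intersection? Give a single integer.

Step 1 [NS]: N:car2-GO,E:wait,S:car3-GO,W:wait | queues: N=0 E=2 S=0 W=2
Step 2 [NS]: N:empty,E:wait,S:empty,W:wait | queues: N=0 E=2 S=0 W=2
Step 3 [EW]: N:wait,E:car1-GO,S:wait,W:car5-GO | queues: N=0 E=1 S=0 W=1
Step 4 [EW]: N:wait,E:car4-GO,S:wait,W:car6-GO | queues: N=0 E=0 S=0 W=0
Car 4 crosses at step 4

4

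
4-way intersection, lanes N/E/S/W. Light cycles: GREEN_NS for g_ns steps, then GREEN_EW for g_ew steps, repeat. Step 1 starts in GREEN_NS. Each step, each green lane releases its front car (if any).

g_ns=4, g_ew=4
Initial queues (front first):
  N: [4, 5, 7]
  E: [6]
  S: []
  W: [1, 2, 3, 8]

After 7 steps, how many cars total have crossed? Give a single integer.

Step 1 [NS]: N:car4-GO,E:wait,S:empty,W:wait | queues: N=2 E=1 S=0 W=4
Step 2 [NS]: N:car5-GO,E:wait,S:empty,W:wait | queues: N=1 E=1 S=0 W=4
Step 3 [NS]: N:car7-GO,E:wait,S:empty,W:wait | queues: N=0 E=1 S=0 W=4
Step 4 [NS]: N:empty,E:wait,S:empty,W:wait | queues: N=0 E=1 S=0 W=4
Step 5 [EW]: N:wait,E:car6-GO,S:wait,W:car1-GO | queues: N=0 E=0 S=0 W=3
Step 6 [EW]: N:wait,E:empty,S:wait,W:car2-GO | queues: N=0 E=0 S=0 W=2
Step 7 [EW]: N:wait,E:empty,S:wait,W:car3-GO | queues: N=0 E=0 S=0 W=1
Cars crossed by step 7: 7

Answer: 7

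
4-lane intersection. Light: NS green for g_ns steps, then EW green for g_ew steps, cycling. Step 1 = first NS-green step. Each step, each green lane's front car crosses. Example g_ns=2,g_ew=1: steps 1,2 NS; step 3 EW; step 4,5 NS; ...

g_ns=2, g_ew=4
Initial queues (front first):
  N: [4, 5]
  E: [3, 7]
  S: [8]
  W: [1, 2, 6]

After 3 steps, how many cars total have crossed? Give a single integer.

Answer: 5

Derivation:
Step 1 [NS]: N:car4-GO,E:wait,S:car8-GO,W:wait | queues: N=1 E=2 S=0 W=3
Step 2 [NS]: N:car5-GO,E:wait,S:empty,W:wait | queues: N=0 E=2 S=0 W=3
Step 3 [EW]: N:wait,E:car3-GO,S:wait,W:car1-GO | queues: N=0 E=1 S=0 W=2
Cars crossed by step 3: 5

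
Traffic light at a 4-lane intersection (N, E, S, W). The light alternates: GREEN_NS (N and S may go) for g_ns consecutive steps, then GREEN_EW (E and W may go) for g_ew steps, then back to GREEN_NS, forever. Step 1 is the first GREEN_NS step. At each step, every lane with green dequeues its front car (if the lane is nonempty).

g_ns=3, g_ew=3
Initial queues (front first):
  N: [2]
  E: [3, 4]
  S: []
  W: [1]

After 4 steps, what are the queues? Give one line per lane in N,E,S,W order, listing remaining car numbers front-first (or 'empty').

Step 1 [NS]: N:car2-GO,E:wait,S:empty,W:wait | queues: N=0 E=2 S=0 W=1
Step 2 [NS]: N:empty,E:wait,S:empty,W:wait | queues: N=0 E=2 S=0 W=1
Step 3 [NS]: N:empty,E:wait,S:empty,W:wait | queues: N=0 E=2 S=0 W=1
Step 4 [EW]: N:wait,E:car3-GO,S:wait,W:car1-GO | queues: N=0 E=1 S=0 W=0

N: empty
E: 4
S: empty
W: empty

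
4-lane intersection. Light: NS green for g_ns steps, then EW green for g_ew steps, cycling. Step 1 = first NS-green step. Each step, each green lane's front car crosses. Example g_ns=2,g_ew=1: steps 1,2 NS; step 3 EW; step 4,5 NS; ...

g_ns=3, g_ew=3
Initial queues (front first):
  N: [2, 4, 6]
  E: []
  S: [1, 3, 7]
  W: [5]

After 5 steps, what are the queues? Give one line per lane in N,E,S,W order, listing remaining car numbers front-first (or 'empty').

Step 1 [NS]: N:car2-GO,E:wait,S:car1-GO,W:wait | queues: N=2 E=0 S=2 W=1
Step 2 [NS]: N:car4-GO,E:wait,S:car3-GO,W:wait | queues: N=1 E=0 S=1 W=1
Step 3 [NS]: N:car6-GO,E:wait,S:car7-GO,W:wait | queues: N=0 E=0 S=0 W=1
Step 4 [EW]: N:wait,E:empty,S:wait,W:car5-GO | queues: N=0 E=0 S=0 W=0

N: empty
E: empty
S: empty
W: empty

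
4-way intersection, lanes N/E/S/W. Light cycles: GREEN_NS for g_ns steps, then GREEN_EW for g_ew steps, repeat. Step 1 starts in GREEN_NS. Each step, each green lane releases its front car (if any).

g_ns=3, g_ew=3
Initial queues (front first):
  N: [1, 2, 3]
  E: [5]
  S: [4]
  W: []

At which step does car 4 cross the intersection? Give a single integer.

Step 1 [NS]: N:car1-GO,E:wait,S:car4-GO,W:wait | queues: N=2 E=1 S=0 W=0
Step 2 [NS]: N:car2-GO,E:wait,S:empty,W:wait | queues: N=1 E=1 S=0 W=0
Step 3 [NS]: N:car3-GO,E:wait,S:empty,W:wait | queues: N=0 E=1 S=0 W=0
Step 4 [EW]: N:wait,E:car5-GO,S:wait,W:empty | queues: N=0 E=0 S=0 W=0
Car 4 crosses at step 1

1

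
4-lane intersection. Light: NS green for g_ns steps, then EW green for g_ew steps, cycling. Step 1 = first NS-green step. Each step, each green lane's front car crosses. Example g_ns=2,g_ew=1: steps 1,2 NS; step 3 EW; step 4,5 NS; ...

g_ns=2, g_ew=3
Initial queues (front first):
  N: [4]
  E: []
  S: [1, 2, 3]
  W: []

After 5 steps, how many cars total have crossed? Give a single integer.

Step 1 [NS]: N:car4-GO,E:wait,S:car1-GO,W:wait | queues: N=0 E=0 S=2 W=0
Step 2 [NS]: N:empty,E:wait,S:car2-GO,W:wait | queues: N=0 E=0 S=1 W=0
Step 3 [EW]: N:wait,E:empty,S:wait,W:empty | queues: N=0 E=0 S=1 W=0
Step 4 [EW]: N:wait,E:empty,S:wait,W:empty | queues: N=0 E=0 S=1 W=0
Step 5 [EW]: N:wait,E:empty,S:wait,W:empty | queues: N=0 E=0 S=1 W=0
Cars crossed by step 5: 3

Answer: 3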